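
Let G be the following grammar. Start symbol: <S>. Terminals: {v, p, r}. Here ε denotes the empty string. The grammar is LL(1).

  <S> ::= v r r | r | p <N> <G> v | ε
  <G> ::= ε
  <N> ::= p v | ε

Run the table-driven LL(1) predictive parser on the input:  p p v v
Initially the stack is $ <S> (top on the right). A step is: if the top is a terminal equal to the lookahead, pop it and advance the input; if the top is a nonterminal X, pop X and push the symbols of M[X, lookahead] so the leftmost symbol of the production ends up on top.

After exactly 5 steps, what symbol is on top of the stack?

     Stack          Input      Action
  1  $ <S>          p p v v $  expand <S> ::= p <N> <G> v
  2  $ v <G> <N> p  p p v v $  match p
  3  $ v <G> <N>    p v v $    expand <N> ::= p v
  4  $ v <G> v p    p v v $    match p
  5  $ v <G> v      v v $      match v
Stack after step 5: $ v <G> (top = <G>).

<G>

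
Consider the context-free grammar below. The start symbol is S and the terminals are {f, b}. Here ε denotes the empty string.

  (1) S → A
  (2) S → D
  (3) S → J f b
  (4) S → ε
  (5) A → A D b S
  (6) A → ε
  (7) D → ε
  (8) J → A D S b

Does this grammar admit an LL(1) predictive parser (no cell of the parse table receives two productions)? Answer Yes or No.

FIRST(S) = {ε, b}
FIRST(A) = {ε, b}
FIRST(D) = {ε}
FIRST(J) = {b}
FOLLOW(S) = {$, b}
FOLLOW(A) = {$, b}
FOLLOW(D) = {$, b}
FOLLOW(J) = {f}
Cell M[A, b] receives both A → A D b S and A → ε — the grammar is not LL(1).

No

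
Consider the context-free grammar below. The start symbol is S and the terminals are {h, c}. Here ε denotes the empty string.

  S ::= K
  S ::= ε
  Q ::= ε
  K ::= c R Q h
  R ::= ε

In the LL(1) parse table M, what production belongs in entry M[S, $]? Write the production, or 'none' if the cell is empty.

FIRST(Q): from Q::=ε we get {ε}. So FIRST(Q) = {ε}.
FIRST(K): from K::=c R Q h we get {c}. So FIRST(K) = {c}.
FIRST(R): from R::=ε we get {ε}. So FIRST(R) = {ε}.
FIRST(S): from S::=K we get {c}; from S::=ε we get {ε}. So FIRST(S) = {ε, c}.
FOLLOW(S) includes $ since S is the start symbol.
FOLLOW(S): S appears on no right-hand side. Thus FOLLOW(S) = {$}.
For S ::= K: FIRST(K) = {c}, so it goes in M[S, t] for t ∈ {c}.
For S ::= ε: FIRST(ε) = {ε}, so it goes in M[S, t] for t ∈ {}; since ε ∈ FIRST, also for every t ∈ FOLLOW(S) = {$}.

S ::= ε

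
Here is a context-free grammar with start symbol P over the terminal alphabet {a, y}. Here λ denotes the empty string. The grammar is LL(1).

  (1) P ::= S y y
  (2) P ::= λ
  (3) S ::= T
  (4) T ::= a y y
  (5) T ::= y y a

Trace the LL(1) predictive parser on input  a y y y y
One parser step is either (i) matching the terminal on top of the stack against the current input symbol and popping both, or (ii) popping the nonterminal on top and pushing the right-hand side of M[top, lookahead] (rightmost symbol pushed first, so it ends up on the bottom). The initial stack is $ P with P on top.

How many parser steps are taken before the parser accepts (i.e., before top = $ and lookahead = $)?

step 1: stack=$ P  input=a y y y y $  — expand P ::= S y y
step 2: stack=$ y y S  input=a y y y y $  — expand S ::= T
step 3: stack=$ y y T  input=a y y y y $  — expand T ::= a y y
step 4: stack=$ y y y y a  input=a y y y y $  — match a
step 5: stack=$ y y y y  input=y y y y $  — match y
step 6: stack=$ y y y  input=y y y $  — match y
step 7: stack=$ y y  input=y y $  — match y
step 8: stack=$ y  input=y $  — match y
Accept reached after 8 steps.

8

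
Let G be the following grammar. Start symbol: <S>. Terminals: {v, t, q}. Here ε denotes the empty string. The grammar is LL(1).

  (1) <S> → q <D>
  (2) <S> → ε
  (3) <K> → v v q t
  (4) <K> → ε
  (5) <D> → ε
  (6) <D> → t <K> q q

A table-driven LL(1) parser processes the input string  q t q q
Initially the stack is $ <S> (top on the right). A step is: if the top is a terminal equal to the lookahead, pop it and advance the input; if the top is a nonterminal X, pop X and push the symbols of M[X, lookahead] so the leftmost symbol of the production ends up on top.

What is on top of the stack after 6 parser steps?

q

step 1: stack=$ <S>  input=q t q q $  — expand <S> → q <D>
step 2: stack=$ <D> q  input=q t q q $  — match q
step 3: stack=$ <D>  input=t q q $  — expand <D> → t <K> q q
step 4: stack=$ q q <K> t  input=t q q $  — match t
step 5: stack=$ q q <K>  input=q q $  — expand <K> → ε
step 6: stack=$ q q  input=q q $  — match q
Stack after step 6: $ q (top = q).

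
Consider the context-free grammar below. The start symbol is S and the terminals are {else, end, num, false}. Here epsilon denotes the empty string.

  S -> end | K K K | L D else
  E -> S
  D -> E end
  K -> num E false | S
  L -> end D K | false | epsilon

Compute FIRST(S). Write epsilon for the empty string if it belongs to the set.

{end, false, num}

FIRST(L) = {epsilon, end, false}
FIRST(S) = {end, false, num}  (via K K K, L D else)
FIRST(E) = {end, false, num}  (via S)
FIRST(K) = {end, false, num}  (via S)
FIRST(D) = {end, false, num}  (via E end)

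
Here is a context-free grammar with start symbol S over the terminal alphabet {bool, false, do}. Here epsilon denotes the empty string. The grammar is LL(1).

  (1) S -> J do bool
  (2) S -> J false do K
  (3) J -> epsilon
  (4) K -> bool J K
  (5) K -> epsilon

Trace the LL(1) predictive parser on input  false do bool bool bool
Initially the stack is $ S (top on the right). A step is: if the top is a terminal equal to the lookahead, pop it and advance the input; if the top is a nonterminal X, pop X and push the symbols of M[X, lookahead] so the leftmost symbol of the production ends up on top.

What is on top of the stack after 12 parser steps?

step 1: stack=$ S  input=false do bool bool bool $  — expand S -> J false do K
step 2: stack=$ K do false J  input=false do bool bool bool $  — expand J -> epsilon
step 3: stack=$ K do false  input=false do bool bool bool $  — match false
step 4: stack=$ K do  input=do bool bool bool $  — match do
step 5: stack=$ K  input=bool bool bool $  — expand K -> bool J K
step 6: stack=$ K J bool  input=bool bool bool $  — match bool
step 7: stack=$ K J  input=bool bool $  — expand J -> epsilon
step 8: stack=$ K  input=bool bool $  — expand K -> bool J K
step 9: stack=$ K J bool  input=bool bool $  — match bool
step 10: stack=$ K J  input=bool $  — expand J -> epsilon
step 11: stack=$ K  input=bool $  — expand K -> bool J K
step 12: stack=$ K J bool  input=bool $  — match bool
Stack after step 12: $ K J (top = J).

J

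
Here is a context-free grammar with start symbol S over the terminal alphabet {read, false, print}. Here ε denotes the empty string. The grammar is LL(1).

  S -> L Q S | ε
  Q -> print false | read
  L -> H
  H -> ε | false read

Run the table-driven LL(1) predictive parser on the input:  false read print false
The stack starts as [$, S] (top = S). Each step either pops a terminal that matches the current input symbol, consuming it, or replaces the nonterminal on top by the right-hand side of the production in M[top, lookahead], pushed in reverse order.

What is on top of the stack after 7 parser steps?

step 1: stack=$ S  input=false read print false $  — expand S -> L Q S
step 2: stack=$ S Q L  input=false read print false $  — expand L -> H
step 3: stack=$ S Q H  input=false read print false $  — expand H -> false read
step 4: stack=$ S Q read false  input=false read print false $  — match false
step 5: stack=$ S Q read  input=read print false $  — match read
step 6: stack=$ S Q  input=print false $  — expand Q -> print false
step 7: stack=$ S false print  input=print false $  — match print
Stack after step 7: $ S false (top = false).

false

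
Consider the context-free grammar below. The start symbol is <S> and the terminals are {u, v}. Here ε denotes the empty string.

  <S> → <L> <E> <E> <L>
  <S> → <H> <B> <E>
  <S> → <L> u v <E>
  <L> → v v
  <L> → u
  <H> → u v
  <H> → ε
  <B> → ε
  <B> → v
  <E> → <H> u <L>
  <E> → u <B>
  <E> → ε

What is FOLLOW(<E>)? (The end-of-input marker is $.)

{$, u, v}

FIRST(<L>) = {u, v}
FIRST(<H>) = {ε, u}
FIRST(<B>) = {ε, v}
FIRST(<E>) = {ε, u}  (via <H> u <L>)
FIRST(<S>) = {ε, u, v}  (via <L> <E> <E> <L>, <H> <B> <E>, <L> u v <E>)
FOLLOW(<S>) includes $ since <S> is the start symbol.
FOLLOW(<S>): <S> appears on no right-hand side. Thus FOLLOW(<S>) = {$}.
FOLLOW(<H>): in <S>→<H> <B> <E>, <H> is followed by <B> <E> with FIRST {ε, u, v}; in <S>→<H> <B> <E>, the suffix after <H> is nullable, so FOLLOW(<H>) ⊇ FOLLOW(<S>) = {$}; in <E>→<H> u <L>, <H> is followed by u <L> with FIRST {u}. Thus FOLLOW(<H>) = {$, u, v}.
FOLLOW(<E>): in <S>→<L> <E> <E> <L> (occurrence 1), <E> is followed by <E> <L> with FIRST {u, v}; in <S>→<L> <E> <E> <L> (occurrence 2), <E> is followed by <L> with FIRST {u, v}; in <S>→<H> <B> <E>, the suffix after <E> is empty, so FOLLOW(<E>) ⊇ FOLLOW(<S>) = {$}; in <S>→<L> u v <E>, the suffix after <E> is empty, so FOLLOW(<E>) ⊇ FOLLOW(<S>) = {$}. Thus FOLLOW(<E>) = {$, u, v}.
FOLLOW(<L>): in <S>→<L> <E> <E> <L> (occurrence 1), <L> is followed by <E> <E> <L> with FIRST {u, v}; in <S>→<L> <E> <E> <L> (occurrence 2), the suffix after <L> is empty, so FOLLOW(<L>) ⊇ FOLLOW(<S>) = {$}; in <S>→<L> u v <E>, <L> is followed by u v <E> with FIRST {u}; in <E>→<H> u <L>, the suffix after <L> is empty, so FOLLOW(<L>) ⊇ FOLLOW(<E>) = {$, u, v}. Thus FOLLOW(<L>) = {$, u, v}.
FOLLOW(<B>): in <S>→<H> <B> <E>, <B> is followed by <E> with FIRST {ε, u}; in <S>→<H> <B> <E>, the suffix after <B> is nullable, so FOLLOW(<B>) ⊇ FOLLOW(<S>) = {$}; in <E>→u <B>, the suffix after <B> is empty, so FOLLOW(<B>) ⊇ FOLLOW(<E>) = {$, u, v}. Thus FOLLOW(<B>) = {$, u, v}.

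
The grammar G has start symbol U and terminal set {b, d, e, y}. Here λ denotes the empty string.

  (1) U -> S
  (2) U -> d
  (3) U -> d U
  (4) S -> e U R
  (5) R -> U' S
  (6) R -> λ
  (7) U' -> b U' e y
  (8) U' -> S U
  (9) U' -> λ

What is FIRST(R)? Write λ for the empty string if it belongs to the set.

{λ, b, e}

FIRST(S) = {e}
FIRST(U) = {d, e}  (via S)
FIRST(U') = {λ, b, e}  (via S U)
FIRST(R) = {λ, b, e}  (via U' S)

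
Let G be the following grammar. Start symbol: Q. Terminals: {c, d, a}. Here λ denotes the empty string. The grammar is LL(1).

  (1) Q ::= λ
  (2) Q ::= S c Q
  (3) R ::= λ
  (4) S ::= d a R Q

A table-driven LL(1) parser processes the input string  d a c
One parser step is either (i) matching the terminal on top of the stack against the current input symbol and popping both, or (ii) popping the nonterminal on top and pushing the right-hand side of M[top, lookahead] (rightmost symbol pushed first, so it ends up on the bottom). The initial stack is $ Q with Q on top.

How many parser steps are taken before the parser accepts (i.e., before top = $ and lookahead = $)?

8

step 1: stack=$ Q  input=d a c $  — expand Q ::= S c Q
step 2: stack=$ Q c S  input=d a c $  — expand S ::= d a R Q
step 3: stack=$ Q c Q R a d  input=d a c $  — match d
step 4: stack=$ Q c Q R a  input=a c $  — match a
step 5: stack=$ Q c Q R  input=c $  — expand R ::= λ
step 6: stack=$ Q c Q  input=c $  — expand Q ::= λ
step 7: stack=$ Q c  input=c $  — match c
step 8: stack=$ Q  input=$  — expand Q ::= λ
Accept reached after 8 steps.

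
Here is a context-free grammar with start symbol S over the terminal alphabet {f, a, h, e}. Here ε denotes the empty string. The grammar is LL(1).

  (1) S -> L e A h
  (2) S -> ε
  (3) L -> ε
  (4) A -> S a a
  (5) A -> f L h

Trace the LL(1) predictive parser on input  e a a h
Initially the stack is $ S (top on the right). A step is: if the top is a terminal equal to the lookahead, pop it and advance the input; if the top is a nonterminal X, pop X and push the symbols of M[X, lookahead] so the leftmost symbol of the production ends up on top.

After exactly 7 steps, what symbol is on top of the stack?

     Stack      Input      Action
  1  $ S        e a a h $  expand S -> L e A h
  2  $ h A e L  e a a h $  expand L -> ε
  3  $ h A e    e a a h $  match e
  4  $ h A      a a h $    expand A -> S a a
  5  $ h a a S  a a h $    expand S -> ε
  6  $ h a a    a a h $    match a
  7  $ h a      a h $      match a
Stack after step 7: $ h (top = h).

h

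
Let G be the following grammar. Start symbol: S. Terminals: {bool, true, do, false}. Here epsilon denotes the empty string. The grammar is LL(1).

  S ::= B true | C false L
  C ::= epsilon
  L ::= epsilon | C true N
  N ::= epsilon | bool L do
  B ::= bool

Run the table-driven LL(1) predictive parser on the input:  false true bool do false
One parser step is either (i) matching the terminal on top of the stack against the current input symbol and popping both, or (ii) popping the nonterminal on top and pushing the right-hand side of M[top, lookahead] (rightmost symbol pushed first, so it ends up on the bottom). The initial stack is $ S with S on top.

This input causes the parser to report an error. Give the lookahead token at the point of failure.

step 1: stack=$ S  input=false true bool do false $  — expand S ::= C false L
step 2: stack=$ L false C  input=false true bool do false $  — expand C ::= epsilon
step 3: stack=$ L false  input=false true bool do false $  — match false
step 4: stack=$ L  input=true bool do false $  — expand L ::= C true N
step 5: stack=$ N true C  input=true bool do false $  — expand C ::= epsilon
step 6: stack=$ N true  input=true bool do false $  — match true
step 7: stack=$ N  input=bool do false $  — expand N ::= bool L do
step 8: stack=$ do L bool  input=bool do false $  — match bool
step 9: stack=$ do L  input=do false $  — expand L ::= epsilon
step 10: stack=$ do  input=do false $  — match do
step 11: stack=$  input=false $  — error: stack empty but input remains

false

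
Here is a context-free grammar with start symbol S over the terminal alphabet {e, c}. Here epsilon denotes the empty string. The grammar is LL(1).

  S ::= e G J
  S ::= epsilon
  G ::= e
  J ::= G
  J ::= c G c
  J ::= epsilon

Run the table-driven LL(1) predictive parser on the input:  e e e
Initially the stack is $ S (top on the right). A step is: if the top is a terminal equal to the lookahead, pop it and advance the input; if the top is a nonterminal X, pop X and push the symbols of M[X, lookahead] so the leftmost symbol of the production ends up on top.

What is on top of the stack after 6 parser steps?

     Stack    Input    Action
  1  $ S      e e e $  expand S ::= e G J
  2  $ J G e  e e e $  match e
  3  $ J G    e e $    expand G ::= e
  4  $ J e    e e $    match e
  5  $ J      e $      expand J ::= G
  6  $ G      e $      expand G ::= e
Stack after step 6: $ e (top = e).

e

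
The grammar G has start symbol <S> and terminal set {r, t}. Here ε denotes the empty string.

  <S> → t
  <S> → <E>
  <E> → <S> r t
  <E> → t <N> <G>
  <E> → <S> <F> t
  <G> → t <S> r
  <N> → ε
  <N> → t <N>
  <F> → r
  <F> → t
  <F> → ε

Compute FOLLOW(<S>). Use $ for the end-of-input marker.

{$, r, t}

FIRST(<G>) = {t}
FIRST(<N>) = {ε, t}
FIRST(<F>) = {ε, r, t}
FIRST(<S>) = {t}  (via <E>)
FIRST(<E>) = {t}  (via <S> r t, <S> <F> t)
FOLLOW(<S>) includes $ since <S> is the start symbol.
FOLLOW(<S>): in <E>→<S> r t, <S> is followed by r t with FIRST {r}; in <E>→<S> <F> t, <S> is followed by <F> t with FIRST {r, t}; in <G>→t <S> r, <S> is followed by r with FIRST {r}. Thus FOLLOW(<S>) = {$, r, t}.
FOLLOW(<E>): in <S>→<E>, the suffix after <E> is empty, so FOLLOW(<E>) ⊇ FOLLOW(<S>) = {$, r, t}. Thus FOLLOW(<E>) = {$, r, t}.
FOLLOW(<G>): in <E>→t <N> <G>, the suffix after <G> is empty, so FOLLOW(<G>) ⊇ FOLLOW(<E>) = {$, r, t}. Thus FOLLOW(<G>) = {$, r, t}.
FOLLOW(<N>): in <E>→t <N> <G>, <N> is followed by <G> with FIRST {t}; in <N>→t <N>, the suffix after <N> is empty (adds nothing new). Thus FOLLOW(<N>) = {t}.
FOLLOW(<F>): in <E>→<S> <F> t, <F> is followed by t with FIRST {t}. Thus FOLLOW(<F>) = {t}.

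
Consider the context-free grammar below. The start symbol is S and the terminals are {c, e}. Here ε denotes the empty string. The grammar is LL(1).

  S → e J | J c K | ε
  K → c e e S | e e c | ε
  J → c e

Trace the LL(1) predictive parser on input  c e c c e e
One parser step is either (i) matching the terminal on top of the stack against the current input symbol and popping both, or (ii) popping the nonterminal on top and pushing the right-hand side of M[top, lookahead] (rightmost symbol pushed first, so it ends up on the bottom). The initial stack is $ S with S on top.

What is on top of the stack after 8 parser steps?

     Stack      Input          Action
  1  $ S        c e c c e e $  expand S → J c K
  2  $ K c J    c e c c e e $  expand J → c e
  3  $ K c e c  c e c c e e $  match c
  4  $ K c e    e c c e e $    match e
  5  $ K c      c c e e $      match c
  6  $ K        c e e $        expand K → c e e S
  7  $ S e e c  c e e $        match c
  8  $ S e e    e e $          match e
Stack after step 8: $ S e (top = e).

e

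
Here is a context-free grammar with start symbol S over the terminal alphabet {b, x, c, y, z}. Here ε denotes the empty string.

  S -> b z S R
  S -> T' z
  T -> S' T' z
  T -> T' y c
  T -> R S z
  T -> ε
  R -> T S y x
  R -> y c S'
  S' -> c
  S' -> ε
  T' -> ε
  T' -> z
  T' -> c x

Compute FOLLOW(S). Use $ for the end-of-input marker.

{$, b, c, y, z}

FIRST(S'): from S'->c we get {c}; from S'->ε we get {ε}. So FIRST(S') = {ε, c}.
FIRST(T'): from T'->ε we get {ε}; from T'->z we get {z}; from T'->c x we get {c}. So FIRST(T') = {ε, c, z}.
FIRST(S): from S->b z S R we get {b}; from S->T' z we get {c, z}. So FIRST(S) = {b, c, z}.
FIRST(T): from T->S' T' z we get {c, z}; from T->T' y c we get {c, y, z}; from T->R S z we get {b, c, y, z}; from T->ε we get {ε}. So FIRST(T) = {ε, b, c, y, z}.
FIRST(R): from R->T S y x we get {b, c, y, z}; from R->y c S' we get {y}. So FIRST(R) = {b, c, y, z}.
FOLLOW(S) includes $ since S is the start symbol.
FOLLOW(S): in S->b z S R, S is followed by R with FIRST {b, c, y, z}; in T->R S z, S is followed by z with FIRST {z}; in R->T S y x, S is followed by y x with FIRST {y}. Thus FOLLOW(S) = {$, b, c, y, z}.
FOLLOW(T): in R->T S y x, T is followed by S y x with FIRST {b, c, z}. Thus FOLLOW(T) = {b, c, z}.
FOLLOW(R): in S->b z S R, the suffix after R is empty, so FOLLOW(R) ⊇ FOLLOW(S) = {$, b, c, y, z}; in T->R S z, R is followed by S z with FIRST {b, c, z}. Thus FOLLOW(R) = {$, b, c, y, z}.
FOLLOW(S'): in T->S' T' z, S' is followed by T' z with FIRST {c, z}; in R->y c S', the suffix after S' is empty, so FOLLOW(S') ⊇ FOLLOW(R) = {$, b, c, y, z}. Thus FOLLOW(S') = {$, b, c, y, z}.
FOLLOW(T'): in S->T' z, T' is followed by z with FIRST {z}; in T->S' T' z, T' is followed by z with FIRST {z}; in T->T' y c, T' is followed by y c with FIRST {y}. Thus FOLLOW(T') = {y, z}.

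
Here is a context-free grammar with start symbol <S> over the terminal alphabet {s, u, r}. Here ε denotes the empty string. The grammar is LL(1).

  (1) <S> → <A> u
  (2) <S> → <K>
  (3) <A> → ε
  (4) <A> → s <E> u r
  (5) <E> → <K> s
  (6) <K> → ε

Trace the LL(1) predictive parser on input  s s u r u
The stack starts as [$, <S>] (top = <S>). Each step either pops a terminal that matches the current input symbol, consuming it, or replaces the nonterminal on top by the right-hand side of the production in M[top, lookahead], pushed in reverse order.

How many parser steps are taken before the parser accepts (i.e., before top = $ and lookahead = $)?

step 1: stack=$ <S>  input=s s u r u $  — expand <S> → <A> u
step 2: stack=$ u <A>  input=s s u r u $  — expand <A> → s <E> u r
step 3: stack=$ u r u <E> s  input=s s u r u $  — match s
step 4: stack=$ u r u <E>  input=s u r u $  — expand <E> → <K> s
step 5: stack=$ u r u s <K>  input=s u r u $  — expand <K> → ε
step 6: stack=$ u r u s  input=s u r u $  — match s
step 7: stack=$ u r u  input=u r u $  — match u
step 8: stack=$ u r  input=r u $  — match r
step 9: stack=$ u  input=u $  — match u
Accept reached after 9 steps.

9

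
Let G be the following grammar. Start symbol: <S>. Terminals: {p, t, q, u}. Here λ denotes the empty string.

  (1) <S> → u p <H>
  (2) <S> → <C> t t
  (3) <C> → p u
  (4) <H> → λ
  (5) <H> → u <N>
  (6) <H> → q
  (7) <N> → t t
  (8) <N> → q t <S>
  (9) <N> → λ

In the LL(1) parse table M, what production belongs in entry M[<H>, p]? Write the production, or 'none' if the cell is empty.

FIRST(<C>): from <C>→p u we get {p}. So FIRST(<C>) = {p}.
FIRST(<H>): from <H>→λ we get {λ}; from <H>→u <N> we get {u}; from <H>→q we get {q}. So FIRST(<H>) = {λ, q, u}.
FIRST(<N>): from <N>→t t we get {t}; from <N>→q t <S> we get {q}; from <N>→λ we get {λ}. So FIRST(<N>) = {λ, q, t}.
FIRST(<S>): from <S>→u p <H> we get {u}; from <S>→<C> t t we get {p}. So FIRST(<S>) = {p, u}.
FOLLOW(<S>) includes $ since <S> is the start symbol.
FOLLOW(<S>): in <N>→q t <S>, the suffix after <S> is empty, so FOLLOW(<S>) ⊇ FOLLOW(<N>) = {$}. Thus FOLLOW(<S>) = {$}.
FOLLOW(<H>): in <S>→u p <H>, the suffix after <H> is empty, so FOLLOW(<H>) ⊇ FOLLOW(<S>) = {$}. Thus FOLLOW(<H>) = {$}.
For <H> → λ: FIRST(λ) = {λ}, so it goes in M[<H>, t] for t ∈ {}; since λ ∈ FIRST, also for every t ∈ FOLLOW(<H>) = {$}.
For <H> → u <N>: FIRST(u <N>) = {u}, so it goes in M[<H>, t] for t ∈ {u}.
For <H> → q: FIRST(q) = {q}, so it goes in M[<H>, t] for t ∈ {q}.
None of these place a production in M[<H>, p].

none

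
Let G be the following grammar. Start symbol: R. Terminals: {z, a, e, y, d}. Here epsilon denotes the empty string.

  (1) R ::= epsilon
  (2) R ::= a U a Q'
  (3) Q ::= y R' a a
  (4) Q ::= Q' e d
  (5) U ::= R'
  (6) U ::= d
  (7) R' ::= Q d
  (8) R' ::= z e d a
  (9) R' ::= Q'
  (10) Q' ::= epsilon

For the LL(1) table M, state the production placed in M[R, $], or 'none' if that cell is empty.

R ::= epsilon

FIRST(R): from R::=epsilon we get {epsilon}; from R::=a U a Q' we get {a}. So FIRST(R) = {epsilon, a}.
FIRST(Q'): from Q'::=epsilon we get {epsilon}. So FIRST(Q') = {epsilon}.
FIRST(Q): from Q::=y R' a a we get {y}; from Q::=Q' e d we get {e}. So FIRST(Q) = {e, y}.
FIRST(R'): from R'::=Q d we get {e, y}; from R'::=z e d a we get {z}; from R'::=Q' we get {epsilon}. So FIRST(R') = {epsilon, e, y, z}.
FIRST(U): from U::=R' we get {epsilon, e, y, z}; from U::=d we get {d}. So FIRST(U) = {epsilon, d, e, y, z}.
FOLLOW(R) includes $ since R is the start symbol.
FOLLOW(R): R appears on no right-hand side. Thus FOLLOW(R) = {$}.
For R ::= epsilon: FIRST(epsilon) = {epsilon}, so it goes in M[R, t] for t ∈ {}; since epsilon ∈ FIRST, also for every t ∈ FOLLOW(R) = {$}.
For R ::= a U a Q': FIRST(a U a Q') = {a}, so it goes in M[R, t] for t ∈ {a}.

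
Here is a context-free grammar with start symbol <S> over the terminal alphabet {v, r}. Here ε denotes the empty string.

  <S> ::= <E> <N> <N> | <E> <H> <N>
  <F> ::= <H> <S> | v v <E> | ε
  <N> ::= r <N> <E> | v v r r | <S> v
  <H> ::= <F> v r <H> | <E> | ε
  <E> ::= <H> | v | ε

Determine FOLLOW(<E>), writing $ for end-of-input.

FIRST(<S>) = {r, v}  (via <E> <N> <N>, <E> <H> <N>)
FIRST(<N>) = {r, v}  (via <S> v)
FIRST(<F>) = {ε, r, v}  (via <H> <S>)
FIRST(<H>) = {ε, r, v}  (via <F> v r <H>, <E>)
FIRST(<E>) = {ε, r, v}  (via <H>)
FOLLOW(<S>) includes $ since <S> is the start symbol.
FOLLOW(<F>): in <H>::=<F> v r <H>, <F> is followed by v r <H> with FIRST {v}. Thus FOLLOW(<F>) = {v}.
FOLLOW(<S>): in <F>::=<H> <S>, the suffix after <S> is empty, so FOLLOW(<S>) ⊇ FOLLOW(<F>) = {v}; in <N>::=<S> v, <S> is followed by v with FIRST {v}. Thus FOLLOW(<S>) = {$, v}.
FOLLOW(<N>): in <S>::=<E> <N> <N> (occurrence 1), <N> is followed by <N> with FIRST {r, v}; in <S>::=<E> <N> <N> (occurrence 2), the suffix after <N> is empty, so FOLLOW(<N>) ⊇ FOLLOW(<S>) = {$, v}; in <S>::=<E> <H> <N>, the suffix after <N> is empty, so FOLLOW(<N>) ⊇ FOLLOW(<S>) = {$, v}; in <N>::=r <N> <E>, <N> is followed by <E> with FIRST {ε, r, v}; in <N>::=r <N> <E>, the suffix after <N> is nullable (adds nothing new). Thus FOLLOW(<N>) = {$, r, v}.
FOLLOW(<H>): in <S>::=<E> <H> <N>, <H> is followed by <N> with FIRST {r, v}; in <F>::=<H> <S>, <H> is followed by <S> with FIRST {r, v}; in <H>::=<F> v r <H>, the suffix after <H> is empty (adds nothing new); in <E>::=<H>, the suffix after <H> is empty, so FOLLOW(<H>) ⊇ FOLLOW(<E>) = {$, r, v}. Thus FOLLOW(<H>) = {$, r, v}.
FOLLOW(<E>): in <S>::=<E> <N> <N>, <E> is followed by <N> <N> with FIRST {r, v}; in <S>::=<E> <H> <N>, <E> is followed by <H> <N> with FIRST {r, v}; in <F>::=v v <E>, the suffix after <E> is empty, so FOLLOW(<E>) ⊇ FOLLOW(<F>) = {v}; in <N>::=r <N> <E>, the suffix after <E> is empty, so FOLLOW(<E>) ⊇ FOLLOW(<N>) = {$, r, v}; in <H>::=<E>, the suffix after <E> is empty, so FOLLOW(<E>) ⊇ FOLLOW(<H>) = {$, r, v}. Thus FOLLOW(<E>) = {$, r, v}.

{$, r, v}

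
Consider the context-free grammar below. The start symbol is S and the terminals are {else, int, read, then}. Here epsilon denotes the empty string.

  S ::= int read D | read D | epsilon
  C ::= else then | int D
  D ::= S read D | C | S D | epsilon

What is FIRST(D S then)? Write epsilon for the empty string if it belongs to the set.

{else, int, read, then}

FIRST(S): from S::=int read D we get {int}; from S::=read D we get {read}; from S::=epsilon we get {epsilon}. So FIRST(S) = {epsilon, int, read}.
FIRST(C): from C::=else then we get {else}; from C::=int D we get {int}. So FIRST(C) = {else, int}.
FIRST(D): from D::=S read D we get {int, read}; from D::=C we get {else, int}; from D::=S D we get {epsilon, else, int, read}; from D::=epsilon we get {epsilon}. So FIRST(D) = {epsilon, else, int, read}.
FIRST(D S then): take FIRST of each symbol in turn, carrying on past any symbol whose FIRST contains epsilon; result {else, int, read, then}.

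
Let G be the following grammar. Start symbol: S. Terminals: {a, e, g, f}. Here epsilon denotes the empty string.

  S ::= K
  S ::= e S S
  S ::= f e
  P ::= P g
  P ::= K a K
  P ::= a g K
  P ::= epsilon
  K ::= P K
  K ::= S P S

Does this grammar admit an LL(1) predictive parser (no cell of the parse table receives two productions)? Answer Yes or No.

No

FIRST(S) = {a, e, f, g}
FIRST(P) = {epsilon, a, e, f, g}
FIRST(K) = {a, e, f, g}
FOLLOW(S) = {$, a, e, f, g}
FOLLOW(P) = {a, e, f, g}
FOLLOW(K) = {$, a, e, f, g}
Cell M[K, a] receives both K ::= P K and K ::= S P S — the grammar is not LL(1).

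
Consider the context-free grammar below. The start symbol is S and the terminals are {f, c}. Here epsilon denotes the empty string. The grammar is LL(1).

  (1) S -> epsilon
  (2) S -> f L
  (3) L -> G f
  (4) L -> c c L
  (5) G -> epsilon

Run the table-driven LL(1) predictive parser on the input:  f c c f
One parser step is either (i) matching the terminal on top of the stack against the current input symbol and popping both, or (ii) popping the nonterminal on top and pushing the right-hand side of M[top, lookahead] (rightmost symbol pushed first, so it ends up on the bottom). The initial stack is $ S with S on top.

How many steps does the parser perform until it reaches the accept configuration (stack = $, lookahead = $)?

     Stack    Input      Action
  1  $ S      f c c f $  expand S -> f L
  2  $ L f    f c c f $  match f
  3  $ L      c c f $    expand L -> c c L
  4  $ L c c  c c f $    match c
  5  $ L c    c f $      match c
  6  $ L      f $        expand L -> G f
  7  $ f G    f $        expand G -> epsilon
  8  $ f      f $        match f
Accept reached after 8 steps.

8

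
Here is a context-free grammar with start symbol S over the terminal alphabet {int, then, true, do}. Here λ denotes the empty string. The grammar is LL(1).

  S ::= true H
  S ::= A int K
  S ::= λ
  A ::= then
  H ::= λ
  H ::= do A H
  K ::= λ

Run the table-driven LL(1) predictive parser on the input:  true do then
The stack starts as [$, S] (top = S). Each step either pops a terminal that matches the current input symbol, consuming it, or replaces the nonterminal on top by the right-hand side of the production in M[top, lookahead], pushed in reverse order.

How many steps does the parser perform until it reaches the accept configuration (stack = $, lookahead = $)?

7

step 1: stack=$ S  input=true do then $  — expand S ::= true H
step 2: stack=$ H true  input=true do then $  — match true
step 3: stack=$ H  input=do then $  — expand H ::= do A H
step 4: stack=$ H A do  input=do then $  — match do
step 5: stack=$ H A  input=then $  — expand A ::= then
step 6: stack=$ H then  input=then $  — match then
step 7: stack=$ H  input=$  — expand H ::= λ
Accept reached after 7 steps.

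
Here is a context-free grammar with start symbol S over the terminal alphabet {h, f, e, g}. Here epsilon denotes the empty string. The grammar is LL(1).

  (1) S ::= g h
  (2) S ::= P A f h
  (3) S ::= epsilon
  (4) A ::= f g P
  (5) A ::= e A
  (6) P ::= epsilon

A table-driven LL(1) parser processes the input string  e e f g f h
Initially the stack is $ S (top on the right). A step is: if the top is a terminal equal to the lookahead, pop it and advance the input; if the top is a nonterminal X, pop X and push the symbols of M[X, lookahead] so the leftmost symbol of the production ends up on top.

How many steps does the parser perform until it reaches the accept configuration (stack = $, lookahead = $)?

12

step 1: stack=$ S  input=e e f g f h $  — expand S ::= P A f h
step 2: stack=$ h f A P  input=e e f g f h $  — expand P ::= epsilon
step 3: stack=$ h f A  input=e e f g f h $  — expand A ::= e A
step 4: stack=$ h f A e  input=e e f g f h $  — match e
step 5: stack=$ h f A  input=e f g f h $  — expand A ::= e A
step 6: stack=$ h f A e  input=e f g f h $  — match e
step 7: stack=$ h f A  input=f g f h $  — expand A ::= f g P
step 8: stack=$ h f P g f  input=f g f h $  — match f
step 9: stack=$ h f P g  input=g f h $  — match g
step 10: stack=$ h f P  input=f h $  — expand P ::= epsilon
step 11: stack=$ h f  input=f h $  — match f
step 12: stack=$ h  input=h $  — match h
Accept reached after 12 steps.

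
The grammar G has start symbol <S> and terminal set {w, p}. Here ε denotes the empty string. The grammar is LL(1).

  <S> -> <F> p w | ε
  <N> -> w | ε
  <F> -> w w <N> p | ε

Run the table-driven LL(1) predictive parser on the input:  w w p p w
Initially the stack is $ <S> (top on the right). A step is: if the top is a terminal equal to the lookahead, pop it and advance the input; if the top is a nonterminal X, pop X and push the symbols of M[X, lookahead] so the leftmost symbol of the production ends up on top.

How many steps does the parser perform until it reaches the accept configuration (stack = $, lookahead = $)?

step 1: stack=$ <S>  input=w w p p w $  — expand <S> -> <F> p w
step 2: stack=$ w p <F>  input=w w p p w $  — expand <F> -> w w <N> p
step 3: stack=$ w p p <N> w w  input=w w p p w $  — match w
step 4: stack=$ w p p <N> w  input=w p p w $  — match w
step 5: stack=$ w p p <N>  input=p p w $  — expand <N> -> ε
step 6: stack=$ w p p  input=p p w $  — match p
step 7: stack=$ w p  input=p w $  — match p
step 8: stack=$ w  input=w $  — match w
Accept reached after 8 steps.

8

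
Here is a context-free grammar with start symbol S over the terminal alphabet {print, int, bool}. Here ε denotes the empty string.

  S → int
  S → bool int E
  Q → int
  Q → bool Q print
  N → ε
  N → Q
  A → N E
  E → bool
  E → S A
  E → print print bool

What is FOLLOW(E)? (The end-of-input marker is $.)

FIRST(S): from S→int we get {int}; from S→bool int E we get {bool}. So FIRST(S) = {bool, int}.
FIRST(Q): from Q→int we get {int}; from Q→bool Q print we get {bool}. So FIRST(Q) = {bool, int}.
FIRST(N): from N→ε we get {ε}; from N→Q we get {bool, int}. So FIRST(N) = {ε, bool, int}.
FIRST(E): from E→bool we get {bool}; from E→S A we get {bool, int}; from E→print print bool we get {print}. So FIRST(E) = {bool, int, print}.
FIRST(A): from A→N E we get {bool, int, print}. So FIRST(A) = {bool, int, print}.
FOLLOW(S) includes $ since S is the start symbol.
FOLLOW(S): in E→S A, S is followed by A with FIRST {bool, int, print}. Thus FOLLOW(S) = {$, bool, int, print}.
FOLLOW(N): in A→N E, N is followed by E with FIRST {bool, int, print}. Thus FOLLOW(N) = {bool, int, print}.
FOLLOW(Q): in Q→bool Q print, Q is followed by print with FIRST {print}; in N→Q, the suffix after Q is empty, so FOLLOW(Q) ⊇ FOLLOW(N) = {bool, int, print}. Thus FOLLOW(Q) = {bool, int, print}.
FOLLOW(A): in E→S A, the suffix after A is empty, so FOLLOW(A) ⊇ FOLLOW(E) = {$, bool, int, print}. Thus FOLLOW(A) = {$, bool, int, print}.
FOLLOW(E): in S→bool int E, the suffix after E is empty, so FOLLOW(E) ⊇ FOLLOW(S) = {$, bool, int, print}; in A→N E, the suffix after E is empty, so FOLLOW(E) ⊇ FOLLOW(A) = {$, bool, int, print}. Thus FOLLOW(E) = {$, bool, int, print}.

{$, bool, int, print}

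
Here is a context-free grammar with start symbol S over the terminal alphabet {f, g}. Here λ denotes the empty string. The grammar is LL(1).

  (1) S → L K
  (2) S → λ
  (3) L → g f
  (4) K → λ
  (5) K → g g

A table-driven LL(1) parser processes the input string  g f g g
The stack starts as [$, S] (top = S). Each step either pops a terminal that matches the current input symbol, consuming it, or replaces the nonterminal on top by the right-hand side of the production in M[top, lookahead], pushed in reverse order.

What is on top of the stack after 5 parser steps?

g

     Stack    Input      Action
  1  $ S      g f g g $  expand S → L K
  2  $ K L    g f g g $  expand L → g f
  3  $ K f g  g f g g $  match g
  4  $ K f    f g g $    match f
  5  $ K      g g $      expand K → g g
Stack after step 5: $ g g (top = g).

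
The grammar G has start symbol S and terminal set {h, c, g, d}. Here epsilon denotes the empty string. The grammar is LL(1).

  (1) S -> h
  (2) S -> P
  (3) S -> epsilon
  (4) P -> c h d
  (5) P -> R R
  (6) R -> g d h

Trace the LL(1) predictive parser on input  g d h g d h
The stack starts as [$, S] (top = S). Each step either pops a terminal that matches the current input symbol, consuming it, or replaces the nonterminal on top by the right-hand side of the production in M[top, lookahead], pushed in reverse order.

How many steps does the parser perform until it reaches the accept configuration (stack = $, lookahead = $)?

      Stack      Input          Action
   1  $ S        g d h g d h $  expand S -> P
   2  $ P        g d h g d h $  expand P -> R R
   3  $ R R      g d h g d h $  expand R -> g d h
   4  $ R h d g  g d h g d h $  match g
   5  $ R h d    d h g d h $    match d
   6  $ R h      h g d h $      match h
   7  $ R        g d h $        expand R -> g d h
   8  $ h d g    g d h $        match g
   9  $ h d      d h $          match d
  10  $ h        h $            match h
Accept reached after 10 steps.

10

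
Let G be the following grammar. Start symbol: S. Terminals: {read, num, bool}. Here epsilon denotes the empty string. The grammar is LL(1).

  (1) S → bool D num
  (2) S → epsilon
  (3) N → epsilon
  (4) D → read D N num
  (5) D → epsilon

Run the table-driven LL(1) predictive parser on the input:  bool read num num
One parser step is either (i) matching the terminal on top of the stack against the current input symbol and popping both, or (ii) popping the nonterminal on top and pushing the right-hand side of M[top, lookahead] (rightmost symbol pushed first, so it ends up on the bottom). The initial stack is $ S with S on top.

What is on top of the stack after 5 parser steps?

     Stack               Input                Action
  1  $ S                 bool read num num $  expand S → bool D num
  2  $ num D bool        bool read num num $  match bool
  3  $ num D             read num num $       expand D → read D N num
  4  $ num num N D read  read num num $       match read
  5  $ num num N D       num num $            expand D → epsilon
Stack after step 5: $ num num N (top = N).

N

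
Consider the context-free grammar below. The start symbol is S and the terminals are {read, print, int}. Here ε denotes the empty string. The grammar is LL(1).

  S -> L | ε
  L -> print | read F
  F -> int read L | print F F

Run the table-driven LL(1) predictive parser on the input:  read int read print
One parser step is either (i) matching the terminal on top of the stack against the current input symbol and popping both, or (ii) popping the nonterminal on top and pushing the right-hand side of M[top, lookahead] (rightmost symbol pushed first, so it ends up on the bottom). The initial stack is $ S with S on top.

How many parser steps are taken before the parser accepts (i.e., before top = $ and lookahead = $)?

8

step 1: stack=$ S  input=read int read print $  — expand S -> L
step 2: stack=$ L  input=read int read print $  — expand L -> read F
step 3: stack=$ F read  input=read int read print $  — match read
step 4: stack=$ F  input=int read print $  — expand F -> int read L
step 5: stack=$ L read int  input=int read print $  — match int
step 6: stack=$ L read  input=read print $  — match read
step 7: stack=$ L  input=print $  — expand L -> print
step 8: stack=$ print  input=print $  — match print
Accept reached after 8 steps.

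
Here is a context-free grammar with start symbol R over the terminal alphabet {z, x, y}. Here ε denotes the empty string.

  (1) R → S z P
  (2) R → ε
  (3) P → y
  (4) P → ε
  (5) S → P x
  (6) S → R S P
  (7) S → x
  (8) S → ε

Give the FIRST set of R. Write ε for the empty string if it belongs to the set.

{ε, x, y, z}

FIRST(P): from P→y we get {y}; from P→ε we get {ε}. So FIRST(P) = {ε, y}.
FIRST(R): from R→S z P we get {x, y, z}; from R→ε we get {ε}. So FIRST(R) = {ε, x, y, z}.
FIRST(S): from S→P x we get {x, y}; from S→R S P we get {ε, x, y, z}; from S→x we get {x}; from S→ε we get {ε}. So FIRST(S) = {ε, x, y, z}.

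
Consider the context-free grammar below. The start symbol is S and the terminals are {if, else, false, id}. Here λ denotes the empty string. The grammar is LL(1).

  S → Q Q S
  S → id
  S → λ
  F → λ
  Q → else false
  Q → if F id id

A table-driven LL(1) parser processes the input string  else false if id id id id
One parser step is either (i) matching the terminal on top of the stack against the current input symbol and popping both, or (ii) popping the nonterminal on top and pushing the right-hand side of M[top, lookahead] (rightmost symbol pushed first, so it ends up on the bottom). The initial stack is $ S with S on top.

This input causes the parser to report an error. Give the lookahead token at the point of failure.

id

step 1: stack=$ S  input=else false if id id id id $  — expand S → Q Q S
step 2: stack=$ S Q Q  input=else false if id id id id $  — expand Q → else false
step 3: stack=$ S Q false else  input=else false if id id id id $  — match else
step 4: stack=$ S Q false  input=false if id id id id $  — match false
step 5: stack=$ S Q  input=if id id id id $  — expand Q → if F id id
step 6: stack=$ S id id F if  input=if id id id id $  — match if
step 7: stack=$ S id id F  input=id id id id $  — expand F → λ
step 8: stack=$ S id id  input=id id id id $  — match id
step 9: stack=$ S id  input=id id id $  — match id
step 10: stack=$ S  input=id id $  — expand S → id
step 11: stack=$ id  input=id id $  — match id
step 12: stack=$  input=id $  — error: stack empty but input remains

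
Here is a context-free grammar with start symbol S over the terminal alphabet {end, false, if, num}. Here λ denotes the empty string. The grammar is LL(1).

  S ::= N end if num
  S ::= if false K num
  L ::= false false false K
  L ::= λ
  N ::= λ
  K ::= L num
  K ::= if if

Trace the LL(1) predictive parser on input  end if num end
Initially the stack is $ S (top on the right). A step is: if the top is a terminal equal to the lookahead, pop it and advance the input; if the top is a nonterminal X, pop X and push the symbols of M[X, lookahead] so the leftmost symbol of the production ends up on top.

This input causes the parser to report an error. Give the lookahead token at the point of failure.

end

     Stack           Input             Action
  1  $ S             end if num end $  expand S ::= N end if num
  2  $ num if end N  end if num end $  expand N ::= λ
  3  $ num if end    end if num end $  match end
  4  $ num if        if num end $      match if
  5  $ num           num end $         match num
  6  $               end $             error: stack empty but input remains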